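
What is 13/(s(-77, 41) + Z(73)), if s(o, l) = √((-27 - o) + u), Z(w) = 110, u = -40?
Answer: 11/93 - √10/930 ≈ 0.11488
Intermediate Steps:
s(o, l) = √(-67 - o) (s(o, l) = √((-27 - o) - 40) = √(-67 - o))
13/(s(-77, 41) + Z(73)) = 13/(√(-67 - 1*(-77)) + 110) = 13/(√(-67 + 77) + 110) = 13/(√10 + 110) = 13/(110 + √10)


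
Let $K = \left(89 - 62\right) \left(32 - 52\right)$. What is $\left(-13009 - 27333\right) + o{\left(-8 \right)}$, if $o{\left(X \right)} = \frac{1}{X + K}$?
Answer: $- \frac{22107417}{548} \approx -40342.0$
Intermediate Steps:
$K = -540$ ($K = 27 \left(-20\right) = -540$)
$o{\left(X \right)} = \frac{1}{-540 + X}$ ($o{\left(X \right)} = \frac{1}{X - 540} = \frac{1}{-540 + X}$)
$\left(-13009 - 27333\right) + o{\left(-8 \right)} = \left(-13009 - 27333\right) + \frac{1}{-540 - 8} = -40342 + \frac{1}{-548} = -40342 - \frac{1}{548} = - \frac{22107417}{548}$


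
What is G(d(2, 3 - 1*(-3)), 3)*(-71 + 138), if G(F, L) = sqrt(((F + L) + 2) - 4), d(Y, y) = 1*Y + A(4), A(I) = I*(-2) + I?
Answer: 67*I ≈ 67.0*I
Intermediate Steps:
A(I) = -I (A(I) = -2*I + I = -I)
d(Y, y) = -4 + Y (d(Y, y) = 1*Y - 1*4 = Y - 4 = -4 + Y)
G(F, L) = sqrt(-2 + F + L) (G(F, L) = sqrt((2 + F + L) - 4) = sqrt(-2 + F + L))
G(d(2, 3 - 1*(-3)), 3)*(-71 + 138) = sqrt(-2 + (-4 + 2) + 3)*(-71 + 138) = sqrt(-2 - 2 + 3)*67 = sqrt(-1)*67 = I*67 = 67*I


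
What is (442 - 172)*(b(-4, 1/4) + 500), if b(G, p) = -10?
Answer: 132300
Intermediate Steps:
(442 - 172)*(b(-4, 1/4) + 500) = (442 - 172)*(-10 + 500) = 270*490 = 132300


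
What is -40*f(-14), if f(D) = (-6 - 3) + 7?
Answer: 80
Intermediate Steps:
f(D) = -2 (f(D) = -9 + 7 = -2)
-40*f(-14) = -40*(-2) = 80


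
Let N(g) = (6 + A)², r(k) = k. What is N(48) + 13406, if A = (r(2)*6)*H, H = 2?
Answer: 14306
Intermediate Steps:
A = 24 (A = (2*6)*2 = 12*2 = 24)
N(g) = 900 (N(g) = (6 + 24)² = 30² = 900)
N(48) + 13406 = 900 + 13406 = 14306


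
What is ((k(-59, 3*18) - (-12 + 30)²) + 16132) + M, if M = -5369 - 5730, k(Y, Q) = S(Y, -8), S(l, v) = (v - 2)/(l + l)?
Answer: 277836/59 ≈ 4709.1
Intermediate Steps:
S(l, v) = (-2 + v)/(2*l) (S(l, v) = (-2 + v)/((2*l)) = (-2 + v)*(1/(2*l)) = (-2 + v)/(2*l))
k(Y, Q) = -5/Y (k(Y, Q) = (-2 - 8)/(2*Y) = (½)*(-10)/Y = -5/Y)
M = -11099
((k(-59, 3*18) - (-12 + 30)²) + 16132) + M = ((-5/(-59) - (-12 + 30)²) + 16132) - 11099 = ((-5*(-1/59) - 1*18²) + 16132) - 11099 = ((5/59 - 1*324) + 16132) - 11099 = ((5/59 - 324) + 16132) - 11099 = (-19111/59 + 16132) - 11099 = 932677/59 - 11099 = 277836/59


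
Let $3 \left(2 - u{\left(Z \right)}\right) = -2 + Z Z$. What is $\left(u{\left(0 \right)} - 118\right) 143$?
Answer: $- \frac{49478}{3} \approx -16493.0$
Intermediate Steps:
$u{\left(Z \right)} = \frac{8}{3} - \frac{Z^{2}}{3}$ ($u{\left(Z \right)} = 2 - \frac{-2 + Z Z}{3} = 2 - \frac{-2 + Z^{2}}{3} = 2 - \left(- \frac{2}{3} + \frac{Z^{2}}{3}\right) = \frac{8}{3} - \frac{Z^{2}}{3}$)
$\left(u{\left(0 \right)} - 118\right) 143 = \left(\left(\frac{8}{3} - \frac{0^{2}}{3}\right) - 118\right) 143 = \left(\left(\frac{8}{3} - 0\right) - 118\right) 143 = \left(\left(\frac{8}{3} + 0\right) - 118\right) 143 = \left(\frac{8}{3} - 118\right) 143 = \left(- \frac{346}{3}\right) 143 = - \frac{49478}{3}$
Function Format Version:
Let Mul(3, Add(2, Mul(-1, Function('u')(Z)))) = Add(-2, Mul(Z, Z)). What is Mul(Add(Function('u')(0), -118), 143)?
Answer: Rational(-49478, 3) ≈ -16493.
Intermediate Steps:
Function('u')(Z) = Add(Rational(8, 3), Mul(Rational(-1, 3), Pow(Z, 2))) (Function('u')(Z) = Add(2, Mul(Rational(-1, 3), Add(-2, Mul(Z, Z)))) = Add(2, Mul(Rational(-1, 3), Add(-2, Pow(Z, 2)))) = Add(2, Add(Rational(2, 3), Mul(Rational(-1, 3), Pow(Z, 2)))) = Add(Rational(8, 3), Mul(Rational(-1, 3), Pow(Z, 2))))
Mul(Add(Function('u')(0), -118), 143) = Mul(Add(Add(Rational(8, 3), Mul(Rational(-1, 3), Pow(0, 2))), -118), 143) = Mul(Add(Add(Rational(8, 3), Mul(Rational(-1, 3), 0)), -118), 143) = Mul(Add(Add(Rational(8, 3), 0), -118), 143) = Mul(Add(Rational(8, 3), -118), 143) = Mul(Rational(-346, 3), 143) = Rational(-49478, 3)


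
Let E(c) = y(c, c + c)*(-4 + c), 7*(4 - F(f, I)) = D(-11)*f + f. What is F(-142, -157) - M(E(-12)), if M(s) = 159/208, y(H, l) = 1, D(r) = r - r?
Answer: 34247/1456 ≈ 23.521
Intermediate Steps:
D(r) = 0
F(f, I) = 4 - f/7 (F(f, I) = 4 - (0*f + f)/7 = 4 - (0 + f)/7 = 4 - f/7)
E(c) = -4 + c (E(c) = 1*(-4 + c) = -4 + c)
M(s) = 159/208 (M(s) = 159*(1/208) = 159/208)
F(-142, -157) - M(E(-12)) = (4 - ⅐*(-142)) - 1*159/208 = (4 + 142/7) - 159/208 = 170/7 - 159/208 = 34247/1456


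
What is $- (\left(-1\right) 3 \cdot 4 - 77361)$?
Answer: $77373$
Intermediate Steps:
$- (\left(-1\right) 3 \cdot 4 - 77361) = - (\left(-3\right) 4 - 77361) = - (-12 - 77361) = \left(-1\right) \left(-77373\right) = 77373$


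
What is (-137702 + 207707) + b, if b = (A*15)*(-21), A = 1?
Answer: 69690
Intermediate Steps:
b = -315 (b = (1*15)*(-21) = 15*(-21) = -315)
(-137702 + 207707) + b = (-137702 + 207707) - 315 = 70005 - 315 = 69690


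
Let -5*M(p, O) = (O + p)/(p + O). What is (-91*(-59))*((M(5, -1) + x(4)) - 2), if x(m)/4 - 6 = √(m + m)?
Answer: 585221/5 + 42952*√2 ≈ 1.7779e+5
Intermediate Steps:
M(p, O) = -⅕ (M(p, O) = -(O + p)/(5*(p + O)) = -(O + p)/(5*(O + p)) = -⅕*1 = -⅕)
x(m) = 24 + 4*√2*√m (x(m) = 24 + 4*√(m + m) = 24 + 4*√(2*m) = 24 + 4*(√2*√m) = 24 + 4*√2*√m)
(-91*(-59))*((M(5, -1) + x(4)) - 2) = (-91*(-59))*((-⅕ + (24 + 4*√2*√4)) - 2) = 5369*((-⅕ + (24 + 4*√2*2)) - 2) = 5369*((-⅕ + (24 + 8*√2)) - 2) = 5369*((119/5 + 8*√2) - 2) = 5369*(109/5 + 8*√2) = 585221/5 + 42952*√2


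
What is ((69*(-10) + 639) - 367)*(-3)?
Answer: 1254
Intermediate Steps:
((69*(-10) + 639) - 367)*(-3) = ((-690 + 639) - 367)*(-3) = (-51 - 367)*(-3) = -418*(-3) = 1254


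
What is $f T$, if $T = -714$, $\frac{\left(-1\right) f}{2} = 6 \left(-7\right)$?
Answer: $-59976$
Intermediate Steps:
$f = 84$ ($f = - 2 \cdot 6 \left(-7\right) = \left(-2\right) \left(-42\right) = 84$)
$f T = 84 \left(-714\right) = -59976$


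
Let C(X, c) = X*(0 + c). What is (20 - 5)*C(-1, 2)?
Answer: -30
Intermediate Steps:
C(X, c) = X*c
(20 - 5)*C(-1, 2) = (20 - 5)*(-1*2) = 15*(-2) = -30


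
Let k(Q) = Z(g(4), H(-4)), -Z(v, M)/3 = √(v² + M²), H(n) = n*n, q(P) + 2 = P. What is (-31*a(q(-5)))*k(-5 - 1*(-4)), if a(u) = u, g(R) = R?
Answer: -2604*√17 ≈ -10737.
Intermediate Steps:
q(P) = -2 + P
H(n) = n²
Z(v, M) = -3*√(M² + v²) (Z(v, M) = -3*√(v² + M²) = -3*√(M² + v²))
k(Q) = -12*√17 (k(Q) = -3*√(((-4)²)² + 4²) = -3*√(16² + 16) = -3*√(256 + 16) = -12*√17)
(-31*a(q(-5)))*k(-5 - 1*(-4)) = (-31*(-2 - 5))*(-12*√17) = (-31*(-7))*(-12*√17) = 217*(-12*√17) = -2604*√17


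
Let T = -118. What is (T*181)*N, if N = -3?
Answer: 64074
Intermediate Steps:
(T*181)*N = -118*181*(-3) = -21358*(-3) = 64074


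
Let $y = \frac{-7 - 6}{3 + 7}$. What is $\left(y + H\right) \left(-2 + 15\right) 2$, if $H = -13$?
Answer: $- \frac{1859}{5} \approx -371.8$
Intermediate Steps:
$y = - \frac{13}{10} \approx -1.3$
$\left(y + H\right) \left(-2 + 15\right) 2 = \left(- \frac{13}{10} - 13\right) \left(-2 + 15\right) 2 = \left(- \frac{143}{10}\right) 13 \cdot 2 = \left(- \frac{1859}{10}\right) 2 = - \frac{1859}{5}$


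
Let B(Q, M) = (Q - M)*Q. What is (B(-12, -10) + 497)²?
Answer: 271441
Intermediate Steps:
B(Q, M) = Q*(Q - M)
(B(-12, -10) + 497)² = (-12*(-12 - 1*(-10)) + 497)² = (-12*(-12 + 10) + 497)² = (-12*(-2) + 497)² = (24 + 497)² = 521² = 271441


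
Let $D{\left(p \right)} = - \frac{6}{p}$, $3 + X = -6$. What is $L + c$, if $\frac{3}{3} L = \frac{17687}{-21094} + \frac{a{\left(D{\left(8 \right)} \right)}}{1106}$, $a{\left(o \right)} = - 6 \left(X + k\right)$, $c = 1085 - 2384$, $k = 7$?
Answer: $- \frac{15162465965}{11664982} \approx -1299.8$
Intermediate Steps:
$X = -9$ ($X = -3 - 6 = -9$)
$c = -1299$
$a{\left(o \right)} = 12$ ($a{\left(o \right)} = - 6 \left(-9 + 7\right) = \left(-6\right) \left(-2\right) = 12$)
$L = - \frac{9654347}{11664982}$ ($L = \frac{17687}{-21094} + \frac{12}{1106} = 17687 \left(- \frac{1}{21094}\right) + 12 \cdot \frac{1}{1106} = - \frac{17687}{21094} + \frac{6}{553} = - \frac{9654347}{11664982} \approx -0.82763$)
$L + c = - \frac{9654347}{11664982} - 1299 = - \frac{15162465965}{11664982}$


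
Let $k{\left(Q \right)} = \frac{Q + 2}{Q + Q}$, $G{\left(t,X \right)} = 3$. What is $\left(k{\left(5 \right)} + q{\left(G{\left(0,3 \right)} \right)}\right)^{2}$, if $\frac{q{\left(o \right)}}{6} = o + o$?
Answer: $\frac{134689}{100} \approx 1346.9$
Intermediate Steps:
$k{\left(Q \right)} = \frac{2 + Q}{2 Q}$
$q{\left(o \right)} = 12 o$ ($q{\left(o \right)} = 6 \left(o + o\right) = 6 \cdot 2 o = 12 o$)
$\left(k{\left(5 \right)} + q{\left(G{\left(0,3 \right)} \right)}\right)^{2} = \left(\frac{2 + 5}{2 \cdot 5} + 12 \cdot 3\right)^{2} = \left(\frac{1}{2} \cdot \frac{1}{5} \cdot 7 + 36\right)^{2} = \left(\frac{7}{10} + 36\right)^{2} = \left(\frac{367}{10}\right)^{2} = \frac{134689}{100}$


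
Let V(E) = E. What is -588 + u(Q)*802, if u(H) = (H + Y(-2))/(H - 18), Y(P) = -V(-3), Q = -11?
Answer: -10636/29 ≈ -366.76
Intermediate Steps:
Y(P) = 3 (Y(P) = -1*(-3) = 3)
u(H) = (3 + H)/(-18 + H) (u(H) = (H + 3)/(H - 18) = (3 + H)/(-18 + H))
-588 + u(Q)*802 = -588 + ((3 - 11)/(-18 - 11))*802 = -588 + (-8/(-29))*802 = -588 - 1/29*(-8)*802 = -588 + (8/29)*802 = -588 + 6416/29 = -10636/29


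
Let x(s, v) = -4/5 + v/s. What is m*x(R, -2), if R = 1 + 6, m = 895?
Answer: -6802/7 ≈ -971.71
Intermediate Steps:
R = 7
x(s, v) = -⅘ + v/s (x(s, v) = -4*⅕ + v/s = -⅘ + v/s)
m*x(R, -2) = 895*(-⅘ - 2/7) = 895*(-38/35) = -6802/7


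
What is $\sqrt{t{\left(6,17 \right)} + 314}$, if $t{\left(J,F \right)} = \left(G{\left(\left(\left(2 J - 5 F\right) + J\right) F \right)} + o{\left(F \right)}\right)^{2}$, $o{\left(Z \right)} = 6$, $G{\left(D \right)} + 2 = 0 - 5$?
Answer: $3 \sqrt{35} \approx 17.748$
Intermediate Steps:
$G{\left(D \right)} = -7$ ($G{\left(D \right)} = -2 + \left(0 - 5\right) = -2 - 5 = -7$)
$t{\left(J,F \right)} = 1$ ($t{\left(J,F \right)} = \left(-7 + 6\right)^{2} = \left(-1\right)^{2} = 1$)
$\sqrt{t{\left(6,17 \right)} + 314} = \sqrt{1 + 314} = \sqrt{315} = 3 \sqrt{35}$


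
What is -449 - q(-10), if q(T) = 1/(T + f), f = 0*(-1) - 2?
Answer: -5387/12 ≈ -448.92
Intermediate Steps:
f = -2 (f = 0 - 2 = -2)
q(T) = 1/(-2 + T) (q(T) = 1/(T - 2) = 1/(-2 + T))
-449 - q(-10) = -449 - 1/(-2 - 10) = -449 - 1/(-12) = -449 - 1*(-1/12) = -449 + 1/12 = -5387/12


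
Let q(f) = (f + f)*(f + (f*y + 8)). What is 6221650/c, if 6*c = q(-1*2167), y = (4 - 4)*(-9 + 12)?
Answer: 18664950/4678553 ≈ 3.9895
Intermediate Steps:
y = 0 (y = 0*3 = 0)
q(f) = 2*f*(8 + f) (q(f) = (f + f)*(f + (f*0 + 8)) = (2*f)*(f + (0 + 8)) = (2*f)*(f + 8) = (2*f)*(8 + f) = 2*f*(8 + f))
c = 4678553/3 (c = (2*(-1*2167)*(8 - 1*2167))/6 = (2*(-2167)*(8 - 2167))/6 = (2*(-2167)*(-2159))/6 = (⅙)*9357106 = 4678553/3 ≈ 1.5595e+6)
6221650/c = 6221650/(4678553/3) = 6221650*(3/4678553) = 18664950/4678553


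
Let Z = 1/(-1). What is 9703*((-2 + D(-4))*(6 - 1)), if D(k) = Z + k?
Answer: -339605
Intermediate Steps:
Z = -1
D(k) = -1 + k
9703*((-2 + D(-4))*(6 - 1)) = 9703*((-2 + (-1 - 4))*(6 - 1)) = 9703*((-2 - 5)*5) = 9703*(-7*5) = 9703*(-35) = -339605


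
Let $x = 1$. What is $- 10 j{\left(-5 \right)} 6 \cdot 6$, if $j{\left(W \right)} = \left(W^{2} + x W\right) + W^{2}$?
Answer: $-16200$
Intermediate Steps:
$j{\left(W \right)} = W + 2 W^{2}$ ($j{\left(W \right)} = \left(W^{2} + 1 W\right) + W^{2} = \left(W^{2} + W\right) + W^{2} = \left(W + W^{2}\right) + W^{2} = W + 2 W^{2}$)
$- 10 j{\left(-5 \right)} 6 \cdot 6 = - 10 - 5 \left(1 + 2 \left(-5\right)\right) 6 \cdot 6 = - 10 - 5 \left(1 - 10\right) 6 \cdot 6 = - 10 \left(-5\right) \left(-9\right) 6 \cdot 6 = - 10 \cdot 45 \cdot 6 \cdot 6 = - 10 \cdot 270 \cdot 6 = \left(-10\right) 1620 = -16200$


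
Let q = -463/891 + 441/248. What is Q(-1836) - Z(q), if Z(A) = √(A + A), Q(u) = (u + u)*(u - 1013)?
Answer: 10461528 - √94834487/6138 ≈ 1.0462e+7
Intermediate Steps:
q = 278107/220968 (q = -463*1/891 + 441*(1/248) = -463/891 + 441/248 = 278107/220968 ≈ 1.2586)
Q(u) = 2*u*(-1013 + u) (Q(u) = (2*u)*(-1013 + u) = 2*u*(-1013 + u))
Z(A) = √2*√A (Z(A) = √(2*A) = √2*√A)
Q(-1836) - Z(q) = 2*(-1836)*(-1013 - 1836) - √2*√(278107/220968) = 2*(-1836)*(-2849) - √2*√189668974/12276 = 10461528 - √94834487/6138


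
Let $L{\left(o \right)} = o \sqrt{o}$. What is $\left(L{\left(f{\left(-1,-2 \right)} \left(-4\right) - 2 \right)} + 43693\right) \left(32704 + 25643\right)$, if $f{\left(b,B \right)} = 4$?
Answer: $2549355471 - 3150738 i \sqrt{2} \approx 2.5494 \cdot 10^{9} - 4.4558 \cdot 10^{6} i$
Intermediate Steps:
$L{\left(o \right)} = o^{\frac{3}{2}}$
$\left(L{\left(f{\left(-1,-2 \right)} \left(-4\right) - 2 \right)} + 43693\right) \left(32704 + 25643\right) = \left(\left(4 \left(-4\right) - 2\right)^{\frac{3}{2}} + 43693\right) \left(32704 + 25643\right) = \left(\left(-16 - 2\right)^{\frac{3}{2}} + 43693\right) 58347 = \left(\left(-18\right)^{\frac{3}{2}} + 43693\right) 58347 = \left(- 54 i \sqrt{2} + 43693\right) 58347 = \left(43693 - 54 i \sqrt{2}\right) 58347 = 2549355471 - 3150738 i \sqrt{2}$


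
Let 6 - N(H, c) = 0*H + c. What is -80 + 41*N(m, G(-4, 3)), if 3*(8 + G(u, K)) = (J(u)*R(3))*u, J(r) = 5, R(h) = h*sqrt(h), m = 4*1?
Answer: 494 + 820*sqrt(3) ≈ 1914.3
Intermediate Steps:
m = 4
R(h) = h**(3/2)
G(u, K) = -8 + 5*u*sqrt(3) (G(u, K) = -8 + ((5*3**(3/2))*u)/3 = -8 + ((5*(3*sqrt(3)))*u)/3 = -8 + ((15*sqrt(3))*u)/3 = -8 + (15*u*sqrt(3))/3 = -8 + 5*u*sqrt(3))
N(H, c) = 6 - c (N(H, c) = 6 - (0*H + c) = 6 - (0 + c) = 6 - c)
-80 + 41*N(m, G(-4, 3)) = -80 + 41*(6 - (-8 + 5*(-4)*sqrt(3))) = -80 + 41*(6 - (-8 - 20*sqrt(3))) = -80 + 41*(6 + (8 + 20*sqrt(3))) = -80 + 41*(14 + 20*sqrt(3)) = -80 + (574 + 820*sqrt(3)) = 494 + 820*sqrt(3)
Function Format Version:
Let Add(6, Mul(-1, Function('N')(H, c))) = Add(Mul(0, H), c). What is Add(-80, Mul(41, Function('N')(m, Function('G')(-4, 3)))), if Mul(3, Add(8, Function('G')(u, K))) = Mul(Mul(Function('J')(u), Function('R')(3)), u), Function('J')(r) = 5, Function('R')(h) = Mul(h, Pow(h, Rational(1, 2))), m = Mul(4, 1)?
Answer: Add(494, Mul(820, Pow(3, Rational(1, 2)))) ≈ 1914.3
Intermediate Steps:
m = 4
Function('R')(h) = Pow(h, Rational(3, 2))
Function('G')(u, K) = Add(-8, Mul(5, u, Pow(3, Rational(1, 2)))) (Function('G')(u, K) = Add(-8, Mul(Rational(1, 3), Mul(Mul(5, Pow(3, Rational(3, 2))), u))) = Add(-8, Mul(Rational(1, 3), Mul(Mul(5, Mul(3, Pow(3, Rational(1, 2)))), u))) = Add(-8, Mul(Rational(1, 3), Mul(Mul(15, Pow(3, Rational(1, 2))), u))) = Add(-8, Mul(Rational(1, 3), Mul(15, u, Pow(3, Rational(1, 2))))) = Add(-8, Mul(5, u, Pow(3, Rational(1, 2)))))
Function('N')(H, c) = Add(6, Mul(-1, c)) (Function('N')(H, c) = Add(6, Mul(-1, Add(Mul(0, H), c))) = Add(6, Mul(-1, Add(0, c))) = Add(6, Mul(-1, c)))
Add(-80, Mul(41, Function('N')(m, Function('G')(-4, 3)))) = Add(-80, Mul(41, Add(6, Mul(-1, Add(-8, Mul(5, -4, Pow(3, Rational(1, 2)))))))) = Add(-80, Mul(41, Add(6, Mul(-1, Add(-8, Mul(-20, Pow(3, Rational(1, 2)))))))) = Add(-80, Mul(41, Add(6, Add(8, Mul(20, Pow(3, Rational(1, 2))))))) = Add(-80, Mul(41, Add(14, Mul(20, Pow(3, Rational(1, 2)))))) = Add(-80, Add(574, Mul(820, Pow(3, Rational(1, 2))))) = Add(494, Mul(820, Pow(3, Rational(1, 2))))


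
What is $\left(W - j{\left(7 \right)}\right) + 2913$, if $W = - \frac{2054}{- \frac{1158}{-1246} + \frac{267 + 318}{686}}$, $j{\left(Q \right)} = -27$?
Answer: $\frac{194487664}{108807} \approx 1787.5$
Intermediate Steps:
$W = - \frac{125404916}{108807}$ ($W = - \frac{2054}{\left(-1158\right) \left(- \frac{1}{1246}\right) + 585 \cdot \frac{1}{686}} = - \frac{2054}{\frac{579}{623} + \frac{585}{686}} = - \frac{2054}{\frac{108807}{61054}} = \left(-2054\right) \frac{61054}{108807} = - \frac{125404916}{108807} \approx -1152.5$)
$\left(W - j{\left(7 \right)}\right) + 2913 = \left(- \frac{125404916}{108807} - -27\right) + 2913 = \left(- \frac{125404916}{108807} + 27\right) + 2913 = - \frac{122467127}{108807} + 2913 = \frac{194487664}{108807}$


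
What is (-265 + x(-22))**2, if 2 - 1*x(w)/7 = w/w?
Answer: 66564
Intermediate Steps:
x(w) = 7 (x(w) = 14 - 7*w/w = 14 - 7*1 = 14 - 7 = 7)
(-265 + x(-22))**2 = (-265 + 7)**2 = (-258)**2 = 66564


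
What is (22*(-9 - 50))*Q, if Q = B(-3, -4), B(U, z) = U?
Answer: 3894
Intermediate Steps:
Q = -3
(22*(-9 - 50))*Q = (22*(-9 - 50))*(-3) = (22*(-59))*(-3) = -1298*(-3) = 3894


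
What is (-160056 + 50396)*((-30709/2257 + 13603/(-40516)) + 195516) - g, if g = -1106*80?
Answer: -490112651337132015/22861153 ≈ -2.1439e+10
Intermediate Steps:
g = -88480
(-160056 + 50396)*((-30709/2257 + 13603/(-40516)) + 195516) - g = (-160056 + 50396)*((-30709/2257 + 13603/(-40516)) + 195516) - 1*(-88480) = -109660*((-30709*1/2257 + 13603*(-1/40516)) + 195516) + 88480 = -109660*((-30709/2257 - 13603/40516) + 195516) + 88480 = -109660*(-1274907815/91444612 + 195516) + 88480 = -109660*17877609851977/91444612 + 88480 = -490114674091949455/22861153 + 88480 = -490112651337132015/22861153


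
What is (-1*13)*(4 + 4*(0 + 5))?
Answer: -312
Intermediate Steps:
(-1*13)*(4 + 4*(0 + 5)) = -13*(4 + 4*5) = -13*(4 + 20) = -13*24 = -312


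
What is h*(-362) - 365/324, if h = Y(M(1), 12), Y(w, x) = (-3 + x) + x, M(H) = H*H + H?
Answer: -2463413/324 ≈ -7603.1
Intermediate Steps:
M(H) = H + H² (M(H) = H² + H = H + H²)
Y(w, x) = -3 + 2*x
h = 21 (h = -3 + 2*12 = -3 + 24 = 21)
h*(-362) - 365/324 = 21*(-362) - 365/324 = -7602 - 365*1/324 = -7602 - 365/324 = -2463413/324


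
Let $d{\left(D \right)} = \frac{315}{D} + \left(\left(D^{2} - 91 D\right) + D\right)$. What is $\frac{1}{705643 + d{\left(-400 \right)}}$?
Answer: $\frac{80}{72131377} \approx 1.1091 \cdot 10^{-6}$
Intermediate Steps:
$d{\left(D \right)} = D^{2} - 90 D + \frac{315}{D}$ ($d{\left(D \right)} = \frac{315}{D} + \left(D^{2} - 90 D\right) = D^{2} - 90 D + \frac{315}{D}$)
$\frac{1}{705643 + d{\left(-400 \right)}} = \frac{1}{705643 + \frac{315 + \left(-400\right)^{2} \left(-90 - 400\right)}{-400}} = \frac{1}{705643 - \frac{315 + 160000 \left(-490\right)}{400}} = \frac{1}{705643 - \frac{315 - 78400000}{400}} = \frac{1}{705643 - - \frac{15679937}{80}} = \frac{1}{705643 + \frac{15679937}{80}} = \frac{1}{\frac{72131377}{80}} = \frac{80}{72131377}$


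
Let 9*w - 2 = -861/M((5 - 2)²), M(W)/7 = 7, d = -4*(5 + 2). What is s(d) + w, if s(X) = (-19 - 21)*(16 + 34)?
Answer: -126109/63 ≈ -2001.7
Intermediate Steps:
d = -28 (d = -4*7 = -28)
M(W) = 49 (M(W) = 7*7 = 49)
w = -109/63 (w = 2/9 + (-861/49)/9 = 2/9 + (-861*1/49)/9 = 2/9 + (⅑)*(-123/7) = 2/9 - 41/21 = -109/63 ≈ -1.7302)
s(X) = -2000 (s(X) = -40*50 = -2000)
s(d) + w = -2000 - 109/63 = -126109/63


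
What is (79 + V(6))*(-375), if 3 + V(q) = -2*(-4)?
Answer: -31500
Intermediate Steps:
V(q) = 5 (V(q) = -3 - 2*(-4) = -3 + 8 = 5)
(79 + V(6))*(-375) = (79 + 5)*(-375) = 84*(-375) = -31500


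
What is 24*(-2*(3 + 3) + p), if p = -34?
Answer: -1104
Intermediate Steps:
24*(-2*(3 + 3) + p) = 24*(-2*(3 + 3) - 34) = 24*(-2*6 - 34) = 24*(-12 - 34) = 24*(-46) = -1104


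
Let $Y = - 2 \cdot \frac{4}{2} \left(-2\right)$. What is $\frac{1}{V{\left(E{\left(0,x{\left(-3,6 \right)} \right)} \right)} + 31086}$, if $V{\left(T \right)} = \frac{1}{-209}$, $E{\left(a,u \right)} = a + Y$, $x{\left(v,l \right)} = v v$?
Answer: $\frac{209}{6496973} \approx 3.2169 \cdot 10^{-5}$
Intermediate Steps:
$Y = 8$ ($Y = - 2 \cdot 4 \cdot \frac{1}{2} \left(-2\right) = \left(-2\right) 2 \left(-2\right) = \left(-4\right) \left(-2\right) = 8$)
$x{\left(v,l \right)} = v^{2}$
$E{\left(a,u \right)} = 8 + a$ ($E{\left(a,u \right)} = a + 8 = 8 + a$)
$V{\left(T \right)} = - \frac{1}{209}$
$\frac{1}{V{\left(E{\left(0,x{\left(-3,6 \right)} \right)} \right)} + 31086} = \frac{1}{- \frac{1}{209} + 31086} = \frac{1}{\frac{6496973}{209}} = \frac{209}{6496973}$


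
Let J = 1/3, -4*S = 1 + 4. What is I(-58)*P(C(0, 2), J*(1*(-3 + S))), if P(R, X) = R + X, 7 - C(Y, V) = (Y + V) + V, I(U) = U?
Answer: -551/6 ≈ -91.833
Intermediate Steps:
S = -5/4 (S = -(1 + 4)/4 = -¼*5 = -5/4 ≈ -1.2500)
C(Y, V) = 7 - Y - 2*V (C(Y, V) = 7 - ((Y + V) + V) = 7 - ((V + Y) + V) = 7 - (Y + 2*V) = 7 + (-Y - 2*V) = 7 - Y - 2*V)
J = ⅓ (J = 1*(⅓) = ⅓ ≈ 0.33333)
I(-58)*P(C(0, 2), J*(1*(-3 + S))) = -58*((7 - 1*0 - 2*2) + (1*(-3 - 5/4))/3) = -58*((7 + 0 - 4) + (1*(-17/4))/3) = -58*(3 + (⅓)*(-17/4)) = -58*(3 - 17/12) = -58*19/12 = -551/6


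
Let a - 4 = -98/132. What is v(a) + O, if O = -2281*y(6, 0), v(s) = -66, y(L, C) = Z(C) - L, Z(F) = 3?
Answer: 6777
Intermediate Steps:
a = 215/66 (a = 4 - 98/132 = 4 - 98*1/132 = 4 - 49/66 = 215/66 ≈ 3.2576)
y(L, C) = 3 - L
O = 6843 (O = -2281*(3 - 1*6) = -2281*(3 - 6) = -2281*(-3) = 6843)
v(a) + O = -66 + 6843 = 6777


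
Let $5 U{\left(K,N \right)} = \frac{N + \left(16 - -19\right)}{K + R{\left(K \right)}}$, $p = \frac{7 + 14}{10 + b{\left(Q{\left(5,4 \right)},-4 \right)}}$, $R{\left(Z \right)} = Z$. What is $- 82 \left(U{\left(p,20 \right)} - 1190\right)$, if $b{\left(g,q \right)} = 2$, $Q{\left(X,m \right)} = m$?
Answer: $\frac{681256}{7} \approx 97322.0$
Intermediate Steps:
$p = \frac{7}{4}$ ($p = \frac{7 + 14}{10 + 2} = \frac{21}{12} = 21 \cdot \frac{1}{12} = \frac{7}{4} \approx 1.75$)
$U{\left(K,N \right)} = \frac{35 + N}{10 K}$ ($U{\left(K,N \right)} = \frac{\left(N + \left(16 - -19\right)\right) \frac{1}{K + K}}{5} = \frac{\left(N + \left(16 + 19\right)\right) \frac{1}{2 K}}{5} = \frac{\left(N + 35\right) \frac{1}{2 K}}{5} = \frac{\left(35 + N\right) \frac{1}{2 K}}{5} = \frac{\frac{1}{2} \frac{1}{K} \left(35 + N\right)}{5} = \frac{35 + N}{10 K}$)
$- 82 \left(U{\left(p,20 \right)} - 1190\right) = - 82 \left(\frac{35 + 20}{10 \cdot \frac{7}{4}} - 1190\right) = - 82 \left(\frac{1}{10} \cdot \frac{4}{7} \cdot 55 - 1190\right) = - 82 \left(\frac{22}{7} - 1190\right) = \left(-82\right) \left(- \frac{8308}{7}\right) = \frac{681256}{7}$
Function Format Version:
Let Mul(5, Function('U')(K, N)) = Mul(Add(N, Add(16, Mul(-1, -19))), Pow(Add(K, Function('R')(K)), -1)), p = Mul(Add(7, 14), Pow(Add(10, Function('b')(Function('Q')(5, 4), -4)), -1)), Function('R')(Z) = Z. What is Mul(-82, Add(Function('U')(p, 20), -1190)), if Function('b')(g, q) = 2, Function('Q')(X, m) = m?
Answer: Rational(681256, 7) ≈ 97322.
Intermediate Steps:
p = Rational(7, 4) (p = Mul(Add(7, 14), Pow(Add(10, 2), -1)) = Mul(21, Pow(12, -1)) = Mul(21, Rational(1, 12)) = Rational(7, 4) ≈ 1.7500)
Function('U')(K, N) = Mul(Rational(1, 10), Pow(K, -1), Add(35, N)) (Function('U')(K, N) = Mul(Rational(1, 5), Mul(Add(N, Add(16, Mul(-1, -19))), Pow(Add(K, K), -1))) = Mul(Rational(1, 5), Mul(Add(N, Add(16, 19)), Pow(Mul(2, K), -1))) = Mul(Rational(1, 5), Mul(Add(N, 35), Mul(Rational(1, 2), Pow(K, -1)))) = Mul(Rational(1, 5), Mul(Add(35, N), Mul(Rational(1, 2), Pow(K, -1)))) = Mul(Rational(1, 5), Mul(Rational(1, 2), Pow(K, -1), Add(35, N))) = Mul(Rational(1, 10), Pow(K, -1), Add(35, N)))
Mul(-82, Add(Function('U')(p, 20), -1190)) = Mul(-82, Add(Mul(Rational(1, 10), Pow(Rational(7, 4), -1), Add(35, 20)), -1190)) = Mul(-82, Add(Mul(Rational(1, 10), Rational(4, 7), 55), -1190)) = Mul(-82, Add(Rational(22, 7), -1190)) = Mul(-82, Rational(-8308, 7)) = Rational(681256, 7)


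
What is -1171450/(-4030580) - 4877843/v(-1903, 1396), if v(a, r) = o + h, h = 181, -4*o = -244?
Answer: -491506323701/24385009 ≈ -20156.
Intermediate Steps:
o = 61 (o = -1/4*(-244) = 61)
v(a, r) = 242 (v(a, r) = 61 + 181 = 242)
-1171450/(-4030580) - 4877843/v(-1903, 1396) = -1171450/(-4030580) - 4877843/242 = -1171450*(-1/4030580) - 4877843*1/242 = 117145/403058 - 4877843/242 = -491506323701/24385009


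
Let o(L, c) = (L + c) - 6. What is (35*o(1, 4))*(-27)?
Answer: 945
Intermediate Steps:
o(L, c) = -6 + L + c
(35*o(1, 4))*(-27) = (35*(-6 + 1 + 4))*(-27) = (35*(-1))*(-27) = -35*(-27) = 945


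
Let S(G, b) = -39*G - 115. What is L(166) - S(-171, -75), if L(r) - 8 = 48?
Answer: -6498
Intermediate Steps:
S(G, b) = -115 - 39*G
L(r) = 56 (L(r) = 8 + 48 = 56)
L(166) - S(-171, -75) = 56 - (-115 - 39*(-171)) = 56 - (-115 + 6669) = 56 - 1*6554 = 56 - 6554 = -6498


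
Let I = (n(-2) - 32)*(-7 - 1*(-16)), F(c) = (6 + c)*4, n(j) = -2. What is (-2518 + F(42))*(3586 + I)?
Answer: -7629280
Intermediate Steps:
F(c) = 24 + 4*c
I = -306 (I = (-2 - 32)*(-7 - 1*(-16)) = -34*(-7 + 16) = -34*9 = -306)
(-2518 + F(42))*(3586 + I) = (-2518 + (24 + 4*42))*(3586 - 306) = (-2518 + (24 + 168))*3280 = (-2518 + 192)*3280 = -2326*3280 = -7629280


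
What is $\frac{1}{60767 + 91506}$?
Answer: $\frac{1}{152273} \approx 6.5671 \cdot 10^{-6}$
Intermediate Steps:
$\frac{1}{60767 + 91506} = \frac{1}{152273}$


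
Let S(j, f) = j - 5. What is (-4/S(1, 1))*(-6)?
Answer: -6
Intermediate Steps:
S(j, f) = -5 + j
(-4/S(1, 1))*(-6) = (-4/(-5 + 1))*(-6) = (-4/(-4))*(-6) = -¼*(-4)*(-6) = 1*(-6) = -6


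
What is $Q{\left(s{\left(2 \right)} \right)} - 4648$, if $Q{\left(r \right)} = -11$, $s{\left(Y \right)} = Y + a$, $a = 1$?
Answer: $-4659$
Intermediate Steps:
$s{\left(Y \right)} = 1 + Y$ ($s{\left(Y \right)} = Y + 1 = 1 + Y$)
$Q{\left(s{\left(2 \right)} \right)} - 4648 = -11 - 4648 = -4659$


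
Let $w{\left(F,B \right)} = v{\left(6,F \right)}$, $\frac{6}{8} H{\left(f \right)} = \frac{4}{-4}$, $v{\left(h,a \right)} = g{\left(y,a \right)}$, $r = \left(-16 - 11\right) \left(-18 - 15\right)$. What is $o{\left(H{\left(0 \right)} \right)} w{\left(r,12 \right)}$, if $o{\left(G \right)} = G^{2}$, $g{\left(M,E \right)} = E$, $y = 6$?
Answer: $1584$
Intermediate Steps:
$r = 891$ ($r = \left(-27\right) \left(-33\right) = 891$)
$v{\left(h,a \right)} = a$
$H{\left(f \right)} = - \frac{4}{3}$ ($H{\left(f \right)} = \frac{4 \frac{4}{-4}}{3} = \frac{4 \cdot 4 \left(- \frac{1}{4}\right)}{3} = \frac{4}{3} \left(-1\right) = - \frac{4}{3}$)
$w{\left(F,B \right)} = F$
$o{\left(H{\left(0 \right)} \right)} w{\left(r,12 \right)} = \left(- \frac{4}{3}\right)^{2} \cdot 891 = \frac{16}{9} \cdot 891 = 1584$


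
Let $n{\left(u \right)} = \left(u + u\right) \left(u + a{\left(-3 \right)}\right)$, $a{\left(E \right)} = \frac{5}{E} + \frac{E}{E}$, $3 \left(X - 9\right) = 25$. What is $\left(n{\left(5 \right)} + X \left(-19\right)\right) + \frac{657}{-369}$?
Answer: $- \frac{11799}{41} \approx -287.78$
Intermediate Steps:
$X = \frac{52}{3}$ ($X = 9 + \frac{1}{3} \cdot 25 = 9 + \frac{25}{3} = \frac{52}{3} \approx 17.333$)
$a{\left(E \right)} = 1 + \frac{5}{E}$ ($a{\left(E \right)} = \frac{5}{E} + 1 = 1 + \frac{5}{E}$)
$n{\left(u \right)} = 2 u \left(- \frac{2}{3} + u\right)$ ($n{\left(u \right)} = \left(u + u\right) \left(u + \frac{5 - 3}{-3}\right) = 2 u \left(u - \frac{2}{3}\right) = 2 u \left(- \frac{2}{3} + u\right)$)
$\left(n{\left(5 \right)} + X \left(-19\right)\right) + \frac{657}{-369} = \left(\frac{2}{3} \cdot 5 \left(-2 + 3 \cdot 5\right) + \frac{52}{3} \left(-19\right)\right) + \frac{657}{-369} = \left(\frac{2}{3} \cdot 5 \left(-2 + 15\right) - \frac{988}{3}\right) + 657 \left(- \frac{1}{369}\right) = \left(\frac{2}{3} \cdot 5 \cdot 13 - \frac{988}{3}\right) - \frac{73}{41} = \left(\frac{130}{3} - \frac{988}{3}\right) - \frac{73}{41} = -286 - \frac{73}{41} = - \frac{11799}{41}$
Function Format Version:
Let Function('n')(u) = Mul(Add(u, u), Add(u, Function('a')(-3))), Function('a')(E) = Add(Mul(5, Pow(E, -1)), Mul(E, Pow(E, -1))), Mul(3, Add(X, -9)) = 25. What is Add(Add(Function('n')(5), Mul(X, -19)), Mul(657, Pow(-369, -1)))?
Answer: Rational(-11799, 41) ≈ -287.78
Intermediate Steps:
X = Rational(52, 3) (X = Add(9, Mul(Rational(1, 3), 25)) = Add(9, Rational(25, 3)) = Rational(52, 3) ≈ 17.333)
Function('a')(E) = Add(1, Mul(5, Pow(E, -1))) (Function('a')(E) = Add(Mul(5, Pow(E, -1)), 1) = Add(1, Mul(5, Pow(E, -1))))
Function('n')(u) = Mul(2, u, Add(Rational(-2, 3), u)) (Function('n')(u) = Mul(Add(u, u), Add(u, Mul(Pow(-3, -1), Add(5, -3)))) = Mul(Mul(2, u), Add(u, Mul(Rational(-1, 3), 2))) = Mul(Mul(2, u), Add(u, Rational(-2, 3))) = Mul(Mul(2, u), Add(Rational(-2, 3), u)) = Mul(2, u, Add(Rational(-2, 3), u)))
Add(Add(Function('n')(5), Mul(X, -19)), Mul(657, Pow(-369, -1))) = Add(Add(Mul(Rational(2, 3), 5, Add(-2, Mul(3, 5))), Mul(Rational(52, 3), -19)), Mul(657, Pow(-369, -1))) = Add(Add(Mul(Rational(2, 3), 5, Add(-2, 15)), Rational(-988, 3)), Mul(657, Rational(-1, 369))) = Add(Add(Mul(Rational(2, 3), 5, 13), Rational(-988, 3)), Rational(-73, 41)) = Add(Add(Rational(130, 3), Rational(-988, 3)), Rational(-73, 41)) = Add(-286, Rational(-73, 41)) = Rational(-11799, 41)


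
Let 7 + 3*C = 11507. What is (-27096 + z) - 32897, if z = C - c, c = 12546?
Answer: -206117/3 ≈ -68706.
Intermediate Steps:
C = 11500/3 (C = -7/3 + (⅓)*11507 = -7/3 + 11507/3 = 11500/3 ≈ 3833.3)
z = -26138/3 (z = 11500/3 - 1*12546 = 11500/3 - 12546 = -26138/3 ≈ -8712.7)
(-27096 + z) - 32897 = (-27096 - 26138/3) - 32897 = -107426/3 - 32897 = -206117/3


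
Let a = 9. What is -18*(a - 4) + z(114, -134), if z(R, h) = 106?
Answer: 16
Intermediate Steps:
-18*(a - 4) + z(114, -134) = -18*(9 - 4) + 106 = -18*5 + 106 = -90 + 106 = 16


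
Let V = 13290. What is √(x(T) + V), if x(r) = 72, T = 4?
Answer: √13362 ≈ 115.59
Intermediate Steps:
√(x(T) + V) = √(72 + 13290) = √13362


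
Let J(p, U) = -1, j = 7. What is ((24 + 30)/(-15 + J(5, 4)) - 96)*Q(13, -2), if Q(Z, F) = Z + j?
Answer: -3975/2 ≈ -1987.5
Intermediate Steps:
Q(Z, F) = 7 + Z (Q(Z, F) = Z + 7 = 7 + Z)
((24 + 30)/(-15 + J(5, 4)) - 96)*Q(13, -2) = ((24 + 30)/(-15 - 1) - 96)*(7 + 13) = (54/(-16) - 96)*20 = (54*(-1/16) - 96)*20 = (-27/8 - 96)*20 = -795/8*20 = -3975/2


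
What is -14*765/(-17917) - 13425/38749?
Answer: 174466065/694265833 ≈ 0.25130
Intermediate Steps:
-14*765/(-17917) - 13425/38749 = -10710*(-1/17917) - 13425*1/38749 = 10710/17917 - 13425/38749 = 174466065/694265833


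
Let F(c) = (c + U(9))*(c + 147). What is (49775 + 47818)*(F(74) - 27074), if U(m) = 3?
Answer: -981492801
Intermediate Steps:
F(c) = (3 + c)*(147 + c) (F(c) = (c + 3)*(c + 147) = (3 + c)*(147 + c))
(49775 + 47818)*(F(74) - 27074) = (49775 + 47818)*((441 + 74**2 + 150*74) - 27074) = 97593*((441 + 5476 + 11100) - 27074) = 97593*(17017 - 27074) = 97593*(-10057) = -981492801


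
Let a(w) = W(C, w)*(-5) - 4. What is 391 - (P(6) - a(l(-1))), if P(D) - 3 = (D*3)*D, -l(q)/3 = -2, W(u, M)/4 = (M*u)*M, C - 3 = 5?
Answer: -5484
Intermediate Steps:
C = 8 (C = 3 + 5 = 8)
W(u, M) = 4*u*M² (W(u, M) = 4*((M*u)*M) = 4*(u*M²) = 4*u*M²)
l(q) = 6 (l(q) = -3*(-2) = 6)
a(w) = -4 - 160*w² (a(w) = (4*8*w²)*(-5) - 4 = (32*w²)*(-5) - 4 = -160*w² - 4 = -4 - 160*w²)
P(D) = 3 + 3*D² (P(D) = 3 + (D*3)*D = 3 + (3*D)*D = 3 + 3*D²)
391 - (P(6) - a(l(-1))) = 391 - ((3 + 3*6²) - (-4 - 160*6²)) = 391 - ((3 + 3*36) - (-4 - 160*36)) = 391 - ((3 + 108) - (-4 - 5760)) = 391 - (111 - 1*(-5764)) = 391 - (111 + 5764) = 391 - 1*5875 = 391 - 5875 = -5484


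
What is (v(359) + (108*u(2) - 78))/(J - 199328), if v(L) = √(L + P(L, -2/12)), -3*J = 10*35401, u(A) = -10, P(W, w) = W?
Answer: 1737/475997 - 3*√718/951994 ≈ 0.0035647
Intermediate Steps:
J = -354010/3 (J = -10*35401/3 = -⅓*354010 = -354010/3 ≈ -1.1800e+5)
v(L) = √2*√L (v(L) = √(L + L) = √(2*L) = √2*√L)
(v(359) + (108*u(2) - 78))/(J - 199328) = (√2*√359 + (108*(-10) - 78))/(-354010/3 - 199328) = (√718 + (-1080 - 78))/(-951994/3) = (√718 - 1158)*(-3/951994) = (-1158 + √718)*(-3/951994) = 1737/475997 - 3*√718/951994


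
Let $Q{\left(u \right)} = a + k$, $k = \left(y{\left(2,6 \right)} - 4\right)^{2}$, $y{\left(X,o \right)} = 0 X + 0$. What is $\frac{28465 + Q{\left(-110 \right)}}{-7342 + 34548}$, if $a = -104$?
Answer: $\frac{28377}{27206} \approx 1.043$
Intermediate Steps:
$y{\left(X,o \right)} = 0$ ($y{\left(X,o \right)} = 0 + 0 = 0$)
$k = 16$ ($k = \left(0 - 4\right)^{2} = \left(-4\right)^{2} = 16$)
$Q{\left(u \right)} = -88$ ($Q{\left(u \right)} = -104 + 16 = -88$)
$\frac{28465 + Q{\left(-110 \right)}}{-7342 + 34548} = \frac{28465 - 88}{-7342 + 34548} = \frac{28377}{27206}$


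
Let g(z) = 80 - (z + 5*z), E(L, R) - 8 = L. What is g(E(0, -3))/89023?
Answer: 32/89023 ≈ 0.00035946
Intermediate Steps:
E(L, R) = 8 + L
g(z) = 80 - 6*z
g(E(0, -3))/89023 = (80 - 6*(8 + 0))/89023 = (80 - 6*8)*(1/89023) = (80 - 48)*(1/89023) = 32*(1/89023) = 32/89023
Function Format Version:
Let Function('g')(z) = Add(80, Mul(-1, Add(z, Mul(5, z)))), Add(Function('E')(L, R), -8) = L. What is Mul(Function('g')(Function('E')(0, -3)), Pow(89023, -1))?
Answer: Rational(32, 89023) ≈ 0.00035946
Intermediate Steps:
Function('E')(L, R) = Add(8, L)
Function('g')(z) = Add(80, Mul(-6, z)) (Function('g')(z) = Add(80, Mul(-1, Mul(6, z))) = Add(80, Mul(-6, z)))
Mul(Function('g')(Function('E')(0, -3)), Pow(89023, -1)) = Mul(Add(80, Mul(-6, Add(8, 0))), Pow(89023, -1)) = Mul(Add(80, Mul(-6, 8)), Rational(1, 89023)) = Mul(Add(80, -48), Rational(1, 89023)) = Mul(32, Rational(1, 89023)) = Rational(32, 89023)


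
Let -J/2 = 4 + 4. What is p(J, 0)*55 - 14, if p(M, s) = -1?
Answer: -69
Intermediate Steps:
J = -16 (J = -2*(4 + 4) = -2*8 = -16)
p(J, 0)*55 - 14 = -1*55 - 14 = -55 - 14 = -69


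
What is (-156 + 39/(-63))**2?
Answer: 10817521/441 ≈ 24530.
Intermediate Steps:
(-156 + 39/(-63))**2 = (-156 + 39*(-1/63))**2 = (-156 - 13/21)**2 = (-3289/21)**2 = 10817521/441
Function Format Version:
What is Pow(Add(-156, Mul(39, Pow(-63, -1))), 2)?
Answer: Rational(10817521, 441) ≈ 24530.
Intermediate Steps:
Pow(Add(-156, Mul(39, Pow(-63, -1))), 2) = Pow(Add(-156, Mul(39, Rational(-1, 63))), 2) = Pow(Add(-156, Rational(-13, 21)), 2) = Pow(Rational(-3289, 21), 2) = Rational(10817521, 441)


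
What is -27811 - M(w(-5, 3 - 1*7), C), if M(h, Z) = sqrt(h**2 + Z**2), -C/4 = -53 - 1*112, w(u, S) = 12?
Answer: -27811 - 12*sqrt(3026) ≈ -28471.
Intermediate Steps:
C = 660 (C = -4*(-53 - 1*112) = -4*(-53 - 112) = -4*(-165) = 660)
M(h, Z) = sqrt(Z**2 + h**2)
-27811 - M(w(-5, 3 - 1*7), C) = -27811 - sqrt(660**2 + 12**2) = -27811 - sqrt(435600 + 144) = -27811 - sqrt(435744) = -27811 - 12*sqrt(3026)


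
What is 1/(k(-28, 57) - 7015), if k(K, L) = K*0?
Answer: -1/7015 ≈ -0.00014255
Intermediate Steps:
k(K, L) = 0
1/(k(-28, 57) - 7015) = 1/(0 - 7015) = 1/(-7015) = -1/7015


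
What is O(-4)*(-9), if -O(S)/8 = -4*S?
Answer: 1152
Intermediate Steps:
O(S) = 32*S (O(S) = -(-8)*4*S = -(-32)*S = 32*S)
O(-4)*(-9) = (32*(-4))*(-9) = -128*(-9) = 1152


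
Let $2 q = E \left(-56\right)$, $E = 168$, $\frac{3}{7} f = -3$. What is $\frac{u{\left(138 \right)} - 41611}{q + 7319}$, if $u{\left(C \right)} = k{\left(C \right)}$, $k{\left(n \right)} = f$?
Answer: $- \frac{41618}{2615} \approx -15.915$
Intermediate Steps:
$f = -7$ ($f = \frac{7}{3} \left(-3\right) = -7$)
$k{\left(n \right)} = -7$
$q = -4704$ ($q = \frac{168 \left(-56\right)}{2} = \frac{1}{2} \left(-9408\right) = -4704$)
$u{\left(C \right)} = -7$
$\frac{u{\left(138 \right)} - 41611}{q + 7319} = \frac{-7 - 41611}{-4704 + 7319} = - \frac{41618}{2615}$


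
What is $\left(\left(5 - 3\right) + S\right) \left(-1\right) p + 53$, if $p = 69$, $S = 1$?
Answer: $-154$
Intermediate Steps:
$\left(\left(5 - 3\right) + S\right) \left(-1\right) p + 53 = \left(\left(5 - 3\right) + 1\right) \left(-1\right) 69 + 53 = \left(2 + 1\right) \left(-1\right) 69 + 53 = 3 \left(-1\right) 69 + 53 = \left(-3\right) 69 + 53 = -207 + 53 = -154$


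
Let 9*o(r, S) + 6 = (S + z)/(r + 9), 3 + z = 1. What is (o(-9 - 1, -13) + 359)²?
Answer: 129600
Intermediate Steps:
z = -2 (z = -3 + 1 = -2)
o(r, S) = -⅔ + (-2 + S)/(9*(9 + r)) (o(r, S) = -⅔ + ((S - 2)/(r + 9))/9 = -⅔ + ((-2 + S)/(9 + r))/9 = -⅔ + (-2 + S)/(9*(9 + r)))
(o(-9 - 1, -13) + 359)² = ((-56 - 13 - 6*(-9 - 1))/(9*(9 + (-9 - 1))) + 359)² = ((-56 - 13 - 6*(-10))/(9*(9 - 10)) + 359)² = ((⅑)*(-56 - 13 + 60)/(-1) + 359)² = ((⅑)*(-1)*(-9) + 359)² = (1 + 359)² = 360² = 129600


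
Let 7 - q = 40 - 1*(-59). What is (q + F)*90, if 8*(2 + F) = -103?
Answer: -38475/4 ≈ -9618.8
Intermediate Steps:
F = -119/8 (F = -2 + (⅛)*(-103) = -2 - 103/8 = -119/8 ≈ -14.875)
q = -92 (q = 7 - (40 - 1*(-59)) = 7 - (40 + 59) = 7 - 1*99 = 7 - 99 = -92)
(q + F)*90 = (-92 - 119/8)*90 = -855/8*90 = -38475/4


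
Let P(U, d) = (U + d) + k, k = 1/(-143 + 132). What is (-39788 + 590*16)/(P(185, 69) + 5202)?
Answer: -111276/20005 ≈ -5.5624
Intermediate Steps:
k = -1/11 (k = 1/(-11) = -1/11 ≈ -0.090909)
P(U, d) = -1/11 + U + d (P(U, d) = (U + d) - 1/11 = -1/11 + U + d)
(-39788 + 590*16)/(P(185, 69) + 5202) = (-39788 + 590*16)/((-1/11 + 185 + 69) + 5202) = (-39788 + 9440)/(2793/11 + 5202) = -30348/60015/11 = -30348*11/60015 = -111276/20005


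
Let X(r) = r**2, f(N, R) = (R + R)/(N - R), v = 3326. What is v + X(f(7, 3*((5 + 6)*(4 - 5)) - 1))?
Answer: 5595630/1681 ≈ 3328.8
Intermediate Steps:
f(N, R) = 2*R/(N - R) (f(N, R) = (2*R)/(N - R) = 2*R/(N - R))
v + X(f(7, 3*((5 + 6)*(4 - 5)) - 1)) = 3326 + (2*(3*((5 + 6)*(4 - 5)) - 1)/(7 - (3*((5 + 6)*(4 - 5)) - 1)))**2 = 3326 + (2*(3*(11*(-1)) - 1)/(7 - (3*(11*(-1)) - 1)))**2 = 3326 + (2*(3*(-11) - 1)/(7 - (3*(-11) - 1)))**2 = 3326 + (2*(-33 - 1)/(7 - (-33 - 1)))**2 = 3326 + (2*(-34)/(7 - 1*(-34)))**2 = 3326 + (2*(-34)/(7 + 34))**2 = 3326 + (2*(-34)/41)**2 = 3326 + (2*(-34)*(1/41))**2 = 3326 + (-68/41)**2 = 3326 + 4624/1681 = 5595630/1681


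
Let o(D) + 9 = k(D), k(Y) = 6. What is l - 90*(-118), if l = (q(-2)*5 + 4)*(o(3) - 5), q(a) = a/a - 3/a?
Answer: 10488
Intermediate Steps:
q(a) = 1 - 3/a
o(D) = -3 (o(D) = -9 + 6 = -3)
l = -132 (l = (((-3 - 2)/(-2))*5 + 4)*(-3 - 5) = (-½*(-5)*5 + 4)*(-8) = ((5/2)*5 + 4)*(-8) = (25/2 + 4)*(-8) = (33/2)*(-8) = -132)
l - 90*(-118) = -132 - 90*(-118) = -132 + 10620 = 10488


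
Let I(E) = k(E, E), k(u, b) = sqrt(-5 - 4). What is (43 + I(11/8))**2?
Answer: 1840 + 258*I ≈ 1840.0 + 258.0*I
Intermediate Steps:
k(u, b) = 3*I (k(u, b) = sqrt(-9) = 3*I)
I(E) = 3*I
(43 + I(11/8))**2 = (43 + 3*I)**2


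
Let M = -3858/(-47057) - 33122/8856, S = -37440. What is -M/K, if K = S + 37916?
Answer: 108889679/14169050928 ≈ 0.0076850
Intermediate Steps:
K = 476 (K = -37440 + 37916 = 476)
M = -762227753/208368396 (M = -3858*(-1/47057) - 33122*1/8856 = 3858/47057 - 16561/4428 = -762227753/208368396 ≈ -3.6581)
-M/K = -(-762227753)/(208368396*476) = -1*(-108889679/14169050928) = 108889679/14169050928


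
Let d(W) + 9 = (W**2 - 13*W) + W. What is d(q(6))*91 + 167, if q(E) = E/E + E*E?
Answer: 83523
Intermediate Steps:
q(E) = 1 + E**2
d(W) = -9 + W**2 - 12*W (d(W) = -9 + ((W**2 - 13*W) + W) = -9 + (W**2 - 12*W) = -9 + W**2 - 12*W)
d(q(6))*91 + 167 = (-9 + (1 + 6**2)**2 - 12*(1 + 6**2))*91 + 167 = (-9 + (1 + 36)**2 - 12*(1 + 36))*91 + 167 = (-9 + 37**2 - 12*37)*91 + 167 = (-9 + 1369 - 444)*91 + 167 = 916*91 + 167 = 83356 + 167 = 83523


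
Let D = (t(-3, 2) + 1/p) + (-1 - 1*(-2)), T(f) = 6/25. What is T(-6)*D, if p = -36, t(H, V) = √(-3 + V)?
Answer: 7/30 + 6*I/25 ≈ 0.23333 + 0.24*I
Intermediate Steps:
T(f) = 6/25 (T(f) = 6*(1/25) = 6/25)
D = 35/36 + I (D = (√(-3 + 2) + 1/(-36)) + (-1 - 1*(-2)) = (√(-1) - 1/36) + (-1 + 2) = (I - 1/36) + 1 = (-1/36 + I) + 1 = 35/36 + I ≈ 0.97222 + 1.0*I)
T(-6)*D = 6*(35/36 + I)/25 = 7/30 + 6*I/25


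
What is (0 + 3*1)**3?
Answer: 27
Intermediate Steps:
(0 + 3*1)**3 = (0 + 3)**3 = 3**3 = 27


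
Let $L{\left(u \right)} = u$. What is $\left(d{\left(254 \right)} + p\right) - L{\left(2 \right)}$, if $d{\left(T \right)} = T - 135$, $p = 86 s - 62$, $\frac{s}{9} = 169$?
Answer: $130861$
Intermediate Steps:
$s = 1521$ ($s = 9 \cdot 169 = 1521$)
$p = 130744$ ($p = 86 \cdot 1521 - 62 = 130806 - 62 = 130744$)
$d{\left(T \right)} = -135 + T$
$\left(d{\left(254 \right)} + p\right) - L{\left(2 \right)} = \left(\left(-135 + 254\right) + 130744\right) - 2 = \left(119 + 130744\right) - 2 = 130863 - 2 = 130861$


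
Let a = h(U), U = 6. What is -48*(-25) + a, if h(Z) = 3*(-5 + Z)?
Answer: 1203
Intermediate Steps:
h(Z) = -15 + 3*Z
a = 3 (a = -15 + 3*6 = -15 + 18 = 3)
-48*(-25) + a = -48*(-25) + 3 = 1200 + 3 = 1203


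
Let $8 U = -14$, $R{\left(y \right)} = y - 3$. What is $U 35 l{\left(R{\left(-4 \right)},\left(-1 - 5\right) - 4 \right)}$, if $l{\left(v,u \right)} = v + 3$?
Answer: $245$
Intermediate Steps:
$R{\left(y \right)} = -3 + y$ ($R{\left(y \right)} = y - 3 = -3 + y$)
$U = - \frac{7}{4}$ ($U = \frac{1}{8} \left(-14\right) = - \frac{7}{4} \approx -1.75$)
$l{\left(v,u \right)} = 3 + v$
$U 35 l{\left(R{\left(-4 \right)},\left(-1 - 5\right) - 4 \right)} = \left(- \frac{7}{4}\right) 35 \left(3 - 7\right) = - \frac{245 \left(3 - 7\right)}{4} = \left(- \frac{245}{4}\right) \left(-4\right) = 245$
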